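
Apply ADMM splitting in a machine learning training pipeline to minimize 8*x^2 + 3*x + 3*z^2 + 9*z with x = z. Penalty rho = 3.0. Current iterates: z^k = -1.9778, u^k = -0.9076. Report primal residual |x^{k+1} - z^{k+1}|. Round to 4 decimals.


ADMM iteration with rho = 3.0, z^k = -1.9778, u^k = -0.9076
Step 1: x-update.
Minimize 8*x^2 + 3*x + (3.0/2)*(x + 1.9778 - 0.9076)^2
FOC: (2*8 + 3.0)*x = -3 + 3.0*(-1.9778 + 0.9076)
x^{k+1} = -0.3269
Step 2: z-update.
Minimize 3*z^2 + 9*z + (3.0/2)*(-0.3269 - z - 0.9076)^2
FOC: (2*3 + 3.0)*z = -9 + 3.0*(-0.3269 - 0.9076)
z^{k+1} = -1.4115
Step 3: u-update.
u^{k+1} = -0.9076 - 0.3269 + 1.4115 = 0.177
Step 4: Primal residual = |-0.3269 + 1.4115| = 1.0846


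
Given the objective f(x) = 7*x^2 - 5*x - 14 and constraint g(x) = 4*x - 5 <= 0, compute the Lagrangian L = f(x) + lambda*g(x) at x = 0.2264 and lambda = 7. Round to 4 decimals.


Step 1: Evaluate f(x).
f(0.2264) = 7*0.2264^2 - 5*0.2264 - 14 = -14.7732
Step 2: Evaluate g(x).
g(0.2264) = 4*0.2264 - 5 = -4.0944
Step 3: Compute Lagrangian.
L = -14.7732 + 7*-4.0944 = -43.434


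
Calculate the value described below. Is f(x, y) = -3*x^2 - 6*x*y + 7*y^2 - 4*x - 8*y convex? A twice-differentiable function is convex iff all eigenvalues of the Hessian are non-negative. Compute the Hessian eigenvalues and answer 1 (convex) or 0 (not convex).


The Hessian of f(x,y) = -3*x^2 - 6*x*y + 7*y^2 - 4*x - 8*y is:
H = [[-6, -6], [-6, 14]]
Trace = -6 + 14 = 8
Determinant = -6*14 - (-6)^2 = -120
Discriminant = (8)^2 - 4*-120 = 544.0
Eigenvalues: lambda_1 = -7.6619, lambda_2 = 15.6619
The function is not convex.

0


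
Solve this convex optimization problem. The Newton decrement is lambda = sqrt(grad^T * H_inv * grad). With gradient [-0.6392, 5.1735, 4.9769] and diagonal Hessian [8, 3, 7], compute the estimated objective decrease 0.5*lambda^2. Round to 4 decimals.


Step 1: H is diagonal, so H^(-1) * g = [-0.0799, 1.7245, 0.711].
Step 2: g^T H^(-1) g = sum_i g_i^2 / H_ii
  = (-0.6392)^2/8 + (5.1735)^2/3 + (4.9769)^2/7
  = 0.0511 + 8.9217 + 3.5385 = 12.5113
Step 3: Objective decrease = 0.5 * g^T H^(-1) g = 6.2556


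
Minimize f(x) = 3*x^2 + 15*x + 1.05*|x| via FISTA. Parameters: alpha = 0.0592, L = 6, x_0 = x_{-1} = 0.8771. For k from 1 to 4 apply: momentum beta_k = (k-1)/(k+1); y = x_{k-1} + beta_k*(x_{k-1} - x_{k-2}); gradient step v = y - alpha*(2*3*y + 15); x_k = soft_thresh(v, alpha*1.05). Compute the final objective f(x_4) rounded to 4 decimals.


FISTA on f(x) = 3*x^2 + 15*x + 1.05*|x|
L = 6, alpha = 0.0592
Iteration 1: beta = 0.0, y = 0.8771 + 0.0*(0.8771 - 0.8771) = 0.8771
  grad(y) = 20.2626, v = y - alpha*grad = -0.3224
  prox(v) = soft_thresh(-0.3224, 0.0622) = -0.2603
Iteration 2: beta = 0.3333, y = -0.2603 + 0.3333*(-0.2603 - 0.8771) = -0.6394
  grad(y) = 11.1635, v = y - alpha*grad = -1.3003
  prox(v) = soft_thresh(-1.3003, 0.0622) = -1.2381
Iteration 3: beta = 0.5, y = -1.2381 + 0.5*(-1.2381 + 0.2603) = -1.7271
  grad(y) = 4.6376, v = y - alpha*grad = -2.0016
  prox(v) = soft_thresh(-2.0016, 0.0622) = -1.9394
Iteration 4: beta = 0.6, y = -1.9394 + 0.6*(-1.9394 + 1.2381) = -2.3602
  grad(y) = 0.8386, v = y - alpha*grad = -2.4099
  prox(v) = soft_thresh(-2.4099, 0.0622) = -2.3477
f(x_4) = 3*(-2.3477)^2 + 15*(-2.3477) + 1.05*|-2.3477| = -16.2153


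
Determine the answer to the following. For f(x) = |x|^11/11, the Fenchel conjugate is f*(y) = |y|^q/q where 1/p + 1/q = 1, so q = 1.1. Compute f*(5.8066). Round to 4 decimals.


The conjugate exponent q satisfies 1/p + 1/q = 1.
p = 11, so q = 11/(11 - 1) = 1.1
|y|^q = 5.8066^1.1 = 6.9233
f*(5.8066) = 6.9233 / 1.1 = 6.2939


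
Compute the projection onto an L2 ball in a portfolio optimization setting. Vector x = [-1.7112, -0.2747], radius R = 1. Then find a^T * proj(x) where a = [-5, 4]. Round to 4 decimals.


Step 1: Compute ||x|| (intermediates to 6 decimals).
||x|| = sqrt((-1.7112)^2 + (-0.2747)^2) = 1.733109
Step 2: Project.
Since ||x|| > R, scale = R/||x|| = 1/1.733109 = 0.576998, proj(x) = scale * x
proj(x) = [-0.987359, -0.158501]
Step 3: Dot product.
a^T * proj(x) = -5*(-0.987359) + 4*(-0.158501) = 4.3028


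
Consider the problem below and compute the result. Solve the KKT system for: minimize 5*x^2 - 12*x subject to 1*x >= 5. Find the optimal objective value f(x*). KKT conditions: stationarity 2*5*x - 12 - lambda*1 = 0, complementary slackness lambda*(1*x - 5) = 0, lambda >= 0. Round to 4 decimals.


Step 1: Try lambda = 0 (constraint inactive).
x_unc = 12/(2*5) = 1.2
Check: 1*1.2 = 1.2 < 5 -- violated!
Step 2: Constraint must be active: 1*x = 5
x* = 5/1 = 5.0
lambda = (2*5*5.0 - 12)/1 = 38.0
Step 3: Compute optimal value.
f(x*) = 5*5.0^2 - 12*5.0 = 65.0


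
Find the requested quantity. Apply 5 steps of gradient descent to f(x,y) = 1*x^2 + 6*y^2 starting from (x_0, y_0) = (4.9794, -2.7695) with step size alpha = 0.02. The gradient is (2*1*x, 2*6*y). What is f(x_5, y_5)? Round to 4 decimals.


Gradient descent on f(x,y) = 1*x^2 + 6*y^2.
Starting point: (4.9794, -2.7695), alpha = 0.02
Step 1: grad_x = 2*1*4.9794 = 9.9588, grad_y = 2*6*-2.7695 = -33.234
  x_1 = 4.9794 - 0.02*9.9588 = 4.7802
  y_1 = -2.7695 - 0.02*-33.234 = -2.1048
Step 2: grad_x = 2*1*4.7802 = 9.5604, grad_y = 2*6*-2.1048 = -25.2578
  x_2 = 4.7802 - 0.02*9.5604 = 4.589
  y_2 = -2.1048 - 0.02*-25.2578 = -1.5997
Step 3: grad_x = 2*1*4.589 = 9.178, grad_y = 2*6*-1.5997 = -19.196
  x_3 = 4.589 - 0.02*9.178 = 4.4055
  y_3 = -1.5997 - 0.02*-19.196 = -1.2157
Step 4: grad_x = 2*1*4.4055 = 8.8109, grad_y = 2*6*-1.2157 = -14.5889
  x_4 = 4.4055 - 0.02*8.8109 = 4.2292
  y_4 = -1.2157 - 0.02*-14.5889 = -0.924
Step 5: grad_x = 2*1*4.2292 = 8.4585, grad_y = 2*6*-0.924 = -11.0876
  x_5 = 4.2292 - 0.02*8.4585 = 4.0601
  y_5 = -0.924 - 0.02*-11.0876 = -0.7022
f(4.0601, -0.7022) = 1*4.0601^2 + 6*(-0.7022)^2 = 19.4428


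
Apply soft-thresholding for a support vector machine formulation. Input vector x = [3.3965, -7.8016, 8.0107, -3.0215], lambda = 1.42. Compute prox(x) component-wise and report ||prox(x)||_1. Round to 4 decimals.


Soft-thresholding with lambda = 1.42:
prox(3.3965) = sign(3.3965)*max(|3.3965| - 1.42, 0) = 1.9765
prox(-7.8016) = sign(-7.8016)*max(|-7.8016| - 1.42, 0) = -6.3816
prox(8.0107) = sign(8.0107)*max(|8.0107| - 1.42, 0) = 6.5907
prox(-3.0215) = sign(-3.0215)*max(|-3.0215| - 1.42, 0) = -1.6015
prox(x) = [1.9765, -6.3816, 6.5907, -1.6015]
||prox(x)||_1 = 1.9765 + 6.3816 + 6.5907 + 1.6015 = 16.5503


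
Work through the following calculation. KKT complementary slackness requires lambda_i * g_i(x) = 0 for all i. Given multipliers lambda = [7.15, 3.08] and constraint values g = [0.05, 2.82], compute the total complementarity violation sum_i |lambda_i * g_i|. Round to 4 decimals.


KKT complementary slackness check:
lambda_1 * g_1 = 7.15 * 0.05 = 0.3575
lambda_2 * g_2 = 3.08 * 2.82 = 8.6856
Total violation = 0.3575 + 8.6856 = 9.0431


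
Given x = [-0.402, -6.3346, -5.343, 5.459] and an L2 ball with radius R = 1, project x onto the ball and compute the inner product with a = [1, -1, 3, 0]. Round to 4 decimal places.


Step 1: Compute ||x|| (intermediates to 6 decimals).
||x|| = sqrt((-0.402)^2 + (-6.3346)^2 + (-5.343)^2 + 5.459^2) = 9.931621
Step 2: Project.
Since ||x|| > R, scale = R/||x|| = 1/9.931621 = 0.100688, proj(x) = scale * x
proj(x) = [-0.040477, -0.637818, -0.537976, 0.549656]
Step 3: Dot product.
a^T * proj(x) = 1*(-0.040477) - 1*(-0.637818) + 3*(-0.537976) + 0*0.549656 = -1.0166


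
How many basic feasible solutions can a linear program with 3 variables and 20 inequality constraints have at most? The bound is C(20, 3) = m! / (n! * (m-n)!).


Each vertex corresponds to some choice of n active constraints out of m, so the number of vertices is at most C(m, n) = m! / (n!(m-n)!).
m = 20, n = 3
Numerator: 20 * 19 * 18
Denominator: 3! = 6
C(20, 3) = 1140


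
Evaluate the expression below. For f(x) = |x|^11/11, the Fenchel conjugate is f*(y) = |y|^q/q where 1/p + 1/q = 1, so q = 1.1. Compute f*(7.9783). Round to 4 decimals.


The conjugate exponent q satisfies 1/p + 1/q = 1.
p = 11, so q = 11/(11 - 1) = 1.1
|y|^q = 7.9783^1.1 = 9.8198
f*(7.9783) = 9.8198 / 1.1 = 8.9271


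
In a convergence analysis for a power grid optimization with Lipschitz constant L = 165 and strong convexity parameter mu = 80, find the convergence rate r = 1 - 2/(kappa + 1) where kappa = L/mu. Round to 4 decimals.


Step 1: Compute the condition number.
kappa = L/mu = 165/80 = 2.0625
Step 2: Compute the convergence rate.
r = 1 - 2/(kappa + 1) = 1 - 2*mu/(L + mu) = (L - mu)/(L + mu) = 85/245 = 0.3469


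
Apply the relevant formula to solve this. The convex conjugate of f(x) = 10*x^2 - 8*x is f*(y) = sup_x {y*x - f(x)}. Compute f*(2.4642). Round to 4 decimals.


f*(y) = sup_x {y*x - a*x^2 - b*x} = sup_x {(y-b)*x - a*x^2}
FOC: (y - b) - 2a*x = 0 => x* = (y - b)/(2a)
x* = (2.4642 + 8)/(2*10) = 0.5232
f*(2.4642) = (y-b)^2/(4a) = (2.4642 + 8)^2/(4*10)
= 109.4995/40 = 2.7375


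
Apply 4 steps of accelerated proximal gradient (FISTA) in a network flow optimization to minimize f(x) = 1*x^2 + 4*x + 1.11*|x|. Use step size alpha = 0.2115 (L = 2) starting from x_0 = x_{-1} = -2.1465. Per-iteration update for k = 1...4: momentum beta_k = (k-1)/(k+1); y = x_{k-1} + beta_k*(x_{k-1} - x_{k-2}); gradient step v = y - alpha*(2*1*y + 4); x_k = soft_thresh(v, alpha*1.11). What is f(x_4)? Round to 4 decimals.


FISTA on f(x) = 1*x^2 + 4*x + 1.11*|x|
L = 2, alpha = 0.2115
Iteration 1: beta = 0.0, y = -2.1465 + 0.0*(-2.1465 + 2.1465) = -2.1465
  grad(y) = -0.293, v = y - alpha*grad = -2.0845
  prox(v) = soft_thresh(-2.0845, 0.2348) = -1.8498
Iteration 2: beta = 0.3333, y = -1.8498 + 0.3333*(-1.8498 + 2.1465) = -1.7509
  grad(y) = 0.4983, v = y - alpha*grad = -1.8562
  prox(v) = soft_thresh(-1.8562, 0.2348) = -1.6215
Iteration 3: beta = 0.5, y = -1.6215 + 0.5*(-1.6215 + 1.8498) = -1.5073
  grad(y) = 0.9853, v = y - alpha*grad = -1.7157
  prox(v) = soft_thresh(-1.7157, 0.2348) = -1.481
Iteration 4: beta = 0.6, y = -1.481 + 0.6*(-1.481 + 1.6215) = -1.3967
  grad(y) = 1.2067, v = y - alpha*grad = -1.6519
  prox(v) = soft_thresh(-1.6519, 0.2348) = -1.4171
f(x_4) = 1*(-1.4171)^2 + 4*(-1.4171) + 1.11*|-1.4171| = -2.0872


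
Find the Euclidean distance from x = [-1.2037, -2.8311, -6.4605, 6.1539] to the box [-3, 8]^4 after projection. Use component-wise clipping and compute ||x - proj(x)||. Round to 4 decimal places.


Project each component onto [-3, 8].
clip(-1.2037) = -1.2037, clip(-2.8311) = -2.8311, clip(-6.4605) = -3.0, clip(6.1539) = 6.1539
Projection = [-1.2037, -2.8311, -3.0, 6.1539]
Squared diffs: [0.0, 0.0, 11.9751, 0.0]
Distance = sqrt(11.9751) = 3.4605


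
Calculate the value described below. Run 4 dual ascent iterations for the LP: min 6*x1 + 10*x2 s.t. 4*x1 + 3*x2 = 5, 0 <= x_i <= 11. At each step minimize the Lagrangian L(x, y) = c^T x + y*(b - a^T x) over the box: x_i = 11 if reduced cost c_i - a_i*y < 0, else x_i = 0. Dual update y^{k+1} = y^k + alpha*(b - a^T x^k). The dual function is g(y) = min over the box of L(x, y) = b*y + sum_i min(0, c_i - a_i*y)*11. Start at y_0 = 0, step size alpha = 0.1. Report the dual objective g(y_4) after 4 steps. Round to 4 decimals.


Dual ascent for LP: min 6*x1 + 10*x2, 4*x1 + 3*x2 = 5, 0 <= x_i <= 11
Step 1: y^k = 0.0, reduced costs: (6.0, 10.0)
  x^k = (0.0, 0.0), subgradient = b - a^T x = 5.0
  y^{k+1} = 0.0 + 0.1*5.0 = 0.5
Step 2: y^k = 0.5, reduced costs: (4.0, 8.5)
  x^k = (0.0, 0.0), subgradient = b - a^T x = 5.0
  y^{k+1} = 0.5 + 0.1*5.0 = 1.0
Step 3: y^k = 1.0, reduced costs: (2.0, 7.0)
  x^k = (0.0, 0.0), subgradient = b - a^T x = 5.0
  y^{k+1} = 1.0 + 0.1*5.0 = 1.5
Step 4: y^k = 1.5, reduced costs: (0.0, 5.5)
  x^k = (0.0, 0.0), subgradient = b - a^T x = 5.0
  y^{k+1} = 1.5 + 0.1*5.0 = 2.0
Dual objective at y_4 = 2.0: reduced costs (-2.0, 4.0), box minimizer x = (11.0, 0.0)
g(y_4) = b*y + (c1 - a1*y)*x1 + (c2 - a2*y)*x2 = 5*2.0 + (-2.0)*11.0 + 4.0*0.0 = 10.0 - 22.0 + 0.0 = -12.0


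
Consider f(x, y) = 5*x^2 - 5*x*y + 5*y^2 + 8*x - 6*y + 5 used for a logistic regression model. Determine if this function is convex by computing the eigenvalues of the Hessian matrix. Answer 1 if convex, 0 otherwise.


The Hessian of f(x,y) = 5*x^2 - 5*x*y + 5*y^2 + 8*x - 6*y + 5 is:
H = [[10, -5], [-5, 10]]
Trace = 10 + 10 = 20
Determinant = 10*10 - (-5)^2 = 75
Discriminant = (20)^2 - 4*75 = 100.0
Eigenvalues: lambda_1 = 5.0, lambda_2 = 15.0
The function is convex.

1


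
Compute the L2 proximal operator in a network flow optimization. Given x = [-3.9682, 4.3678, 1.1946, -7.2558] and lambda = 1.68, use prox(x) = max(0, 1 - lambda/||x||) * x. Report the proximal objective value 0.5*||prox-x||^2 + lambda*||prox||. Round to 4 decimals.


Step 1: Compute ||x||.
||x|| = 9.4286
Step 2: Compute scaling factor.
scale = max(0, 1 - 1.68/9.4286) = 0.8218
Step 3: prox(x) = [-3.2611, 3.5895, 0.9817, -5.9629]
||prox(x)|| = 7.7486
Step 4: Proximal objective.
0.5*||prox-x||^2 = 1.4112
lambda*||prox|| = 13.0176
Total = 14.4288


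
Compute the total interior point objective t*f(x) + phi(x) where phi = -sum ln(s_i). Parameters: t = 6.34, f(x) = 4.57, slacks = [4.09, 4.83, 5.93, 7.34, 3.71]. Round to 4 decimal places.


Step 1: Compute log-barrier.
ln values: [1.4085, 1.5748, 1.78, 1.9933, 1.311]
phi = -(1.4085 + 1.5748 + 1.78 + 1.9933 + 1.311) = -8.0678
Step 2: Compute augmented objective.
t*f(x) = 6.34*4.57 = 28.9738
Total = 28.9738 - 8.0678 = 20.906


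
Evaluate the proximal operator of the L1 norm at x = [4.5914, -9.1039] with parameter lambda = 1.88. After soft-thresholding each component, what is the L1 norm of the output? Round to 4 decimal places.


Soft-thresholding with lambda = 1.88:
prox(4.5914) = sign(4.5914)*max(|4.5914| - 1.88, 0) = 2.7114
prox(-9.1039) = sign(-9.1039)*max(|-9.1039| - 1.88, 0) = -7.2239
prox(x) = [2.7114, -7.2239]
||prox(x)||_1 = 2.7114 + 7.2239 = 9.9353


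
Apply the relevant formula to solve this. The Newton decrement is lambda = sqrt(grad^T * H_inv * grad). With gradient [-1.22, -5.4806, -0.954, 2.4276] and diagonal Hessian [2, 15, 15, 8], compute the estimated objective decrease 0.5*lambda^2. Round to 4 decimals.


Step 1: H is diagonal, so H^(-1) * g = [-0.61, -0.3654, -0.0636, 0.3035].
Step 2: g^T H^(-1) g = sum_i g_i^2 / H_ii
  = (-1.22)^2/2 + (-5.4806)^2/15 + (-0.954)^2/15 + (2.4276)^2/8
  = 0.7442 + 2.0025 + 0.0607 + 0.7367 = 3.544
Step 3: Objective decrease = 0.5 * g^T H^(-1) g = 1.772


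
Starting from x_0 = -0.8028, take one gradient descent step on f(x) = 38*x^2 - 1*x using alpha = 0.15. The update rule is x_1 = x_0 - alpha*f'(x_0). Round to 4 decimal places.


We compute the gradient at x_0 and apply the update.
f'(x) = 76*x - 1
f'(-0.8028) = 76*-0.8028 - 1 = -62.0128
x_1 = -0.8028 - 0.15*-62.0128 = 8.4991


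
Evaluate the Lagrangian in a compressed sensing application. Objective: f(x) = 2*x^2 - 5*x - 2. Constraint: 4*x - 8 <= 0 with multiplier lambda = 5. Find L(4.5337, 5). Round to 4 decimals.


Step 1: Evaluate f(x).
f(4.5337) = 2*4.5337^2 - 5*4.5337 - 2 = 16.4404
Step 2: Evaluate g(x).
g(4.5337) = 4*4.5337 - 8 = 10.1348
Step 3: Compute Lagrangian.
L = 16.4404 + 5*10.1348 = 67.1144


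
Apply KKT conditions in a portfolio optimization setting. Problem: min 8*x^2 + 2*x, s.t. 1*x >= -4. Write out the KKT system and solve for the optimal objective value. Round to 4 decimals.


Step 1: Try lambda = 0 (constraint inactive).
Stationarity: 2*8*x + 2 = 0
x* = -2/(2*8) = -0.125
Check constraint: 1*-0.125 = -0.125 >= -4 -- satisfied.
Step 2: Compute optimal value.
f(x*) = 8*(-0.125)^2 + 2*(-0.125) = -0.125


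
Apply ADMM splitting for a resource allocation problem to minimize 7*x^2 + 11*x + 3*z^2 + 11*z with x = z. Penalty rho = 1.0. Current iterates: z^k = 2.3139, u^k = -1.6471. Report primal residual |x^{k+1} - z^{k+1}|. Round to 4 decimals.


ADMM iteration with rho = 1.0, z^k = 2.3139, u^k = -1.6471
Step 1: x-update.
Minimize 7*x^2 + 11*x + (1.0/2)*(x - 2.3139 - 1.6471)^2
FOC: (2*7 + 1.0)*x = -11 + 1.0*(2.3139 + 1.6471)
x^{k+1} = -0.4693
Step 2: z-update.
Minimize 3*z^2 + 11*z + (1.0/2)*(-0.4693 - z - 1.6471)^2
FOC: (2*3 + 1.0)*z = -11 + 1.0*(-0.4693 - 1.6471)
z^{k+1} = -1.8738
Step 3: u-update.
u^{k+1} = -1.6471 - 0.4693 + 1.8738 = -0.2426
Step 4: Primal residual = |-0.4693 + 1.8738| = 1.4045


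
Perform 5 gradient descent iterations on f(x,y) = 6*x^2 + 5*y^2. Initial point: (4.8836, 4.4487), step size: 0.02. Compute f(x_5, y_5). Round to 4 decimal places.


Gradient descent on f(x,y) = 6*x^2 + 5*y^2.
Starting point: (4.8836, 4.4487), alpha = 0.02
Step 1: grad_x = 2*6*4.8836 = 58.6032, grad_y = 2*5*4.4487 = 44.487
  x_1 = 4.8836 - 0.02*58.6032 = 3.7115
  y_1 = 4.4487 - 0.02*44.487 = 3.559
Step 2: grad_x = 2*6*3.7115 = 44.5384, grad_y = 2*5*3.559 = 35.5896
  x_2 = 3.7115 - 0.02*44.5384 = 2.8208
  y_2 = 3.559 - 0.02*35.5896 = 2.8472
Step 3: grad_x = 2*6*2.8208 = 33.8492, grad_y = 2*5*2.8472 = 28.4717
  x_3 = 2.8208 - 0.02*33.8492 = 2.1438
  y_3 = 2.8472 - 0.02*28.4717 = 2.2777
Step 4: grad_x = 2*6*2.1438 = 25.7254, grad_y = 2*5*2.2777 = 22.7773
  x_4 = 2.1438 - 0.02*25.7254 = 1.6293
  y_4 = 2.2777 - 0.02*22.7773 = 1.8222
Step 5: grad_x = 2*6*1.6293 = 19.5513, grad_y = 2*5*1.8222 = 18.2219
  x_5 = 1.6293 - 0.02*19.5513 = 1.2382
  y_5 = 1.8222 - 0.02*18.2219 = 1.4578
f(1.2382, 1.4578) = 6*1.2382^2 + 5*1.4578^2 = 19.8247


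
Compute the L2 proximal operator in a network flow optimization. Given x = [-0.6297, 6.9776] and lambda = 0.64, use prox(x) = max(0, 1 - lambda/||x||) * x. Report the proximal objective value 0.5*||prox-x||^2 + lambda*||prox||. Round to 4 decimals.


Step 1: Compute ||x||.
||x|| = 7.006
Step 2: Compute scaling factor.
scale = max(0, 1 - 0.64/7.006) = 0.9086
Step 3: prox(x) = [-0.5722, 6.3402]
||prox(x)|| = 6.366
Step 4: Proximal objective.
0.5*||prox-x||^2 = 0.2048
lambda*||prox|| = 4.0742
Total = 4.279


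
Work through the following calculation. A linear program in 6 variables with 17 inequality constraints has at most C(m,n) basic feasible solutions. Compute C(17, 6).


Each vertex corresponds to some choice of n active constraints out of m, so the number of vertices is at most C(m, n) = m! / (n!(m-n)!).
m = 17, n = 6
Numerator: 17 * 16 * 15 * 14 * 13 * 12
Denominator: 6! = 720
C(17, 6) = 12376


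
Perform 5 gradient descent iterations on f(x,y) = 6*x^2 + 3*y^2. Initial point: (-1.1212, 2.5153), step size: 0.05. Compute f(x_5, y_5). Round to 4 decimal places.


Gradient descent on f(x,y) = 6*x^2 + 3*y^2.
Starting point: (-1.1212, 2.5153), alpha = 0.05
Step 1: grad_x = 2*6*-1.1212 = -13.4544, grad_y = 2*3*2.5153 = 15.0918
  x_1 = -1.1212 - 0.05*-13.4544 = -0.4485
  y_1 = 2.5153 - 0.05*15.0918 = 1.7607
Step 2: grad_x = 2*6*-0.4485 = -5.3818, grad_y = 2*3*1.7607 = 10.5643
  x_2 = -0.4485 - 0.05*-5.3818 = -0.1794
  y_2 = 1.7607 - 0.05*10.5643 = 1.2325
Step 3: grad_x = 2*6*-0.1794 = -2.1527, grad_y = 2*3*1.2325 = 7.395
  x_3 = -0.1794 - 0.05*-2.1527 = -0.0718
  y_3 = 1.2325 - 0.05*7.395 = 0.8627
Step 4: grad_x = 2*6*-0.0718 = -0.8611, grad_y = 2*3*0.8627 = 5.1765
  x_4 = -0.0718 - 0.05*-0.8611 = -0.0287
  y_4 = 0.8627 - 0.05*5.1765 = 0.6039
Step 5: grad_x = 2*6*-0.0287 = -0.3444, grad_y = 2*3*0.6039 = 3.6235
  x_5 = -0.0287 - 0.05*-0.3444 = -0.0115
  y_5 = 0.6039 - 0.05*3.6235 = 0.4227
f(-0.0115, 0.4227) = 6*(-0.0115)^2 + 3*0.4227^2 = 0.5369


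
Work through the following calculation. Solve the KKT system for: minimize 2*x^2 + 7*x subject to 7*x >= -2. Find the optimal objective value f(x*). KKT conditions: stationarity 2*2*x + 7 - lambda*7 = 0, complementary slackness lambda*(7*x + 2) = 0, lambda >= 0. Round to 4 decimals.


Step 1: Try lambda = 0 (constraint inactive).
x_unc = -7/(2*2) = -1.75
Check: 7*-1.75 = -12.25 < -2 -- violated!
Step 2: Constraint must be active: 7*x = -2
x* = -2/7 = -0.2857 (rounded; the exact value -2/7 is used below)
lambda = (2*2*(-2/7) + 7)/7 = 0.8367
Step 3: Compute optimal value.
f(x*) = 2*(-2/7)^2 + 7*(-2/7) = -1.8367


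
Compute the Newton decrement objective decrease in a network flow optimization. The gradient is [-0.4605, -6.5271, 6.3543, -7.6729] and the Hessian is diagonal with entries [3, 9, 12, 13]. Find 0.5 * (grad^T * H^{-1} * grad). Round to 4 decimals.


Step 1: H is diagonal, so H^(-1) * g = [-0.1535, -0.7252, 0.5295, -0.5902].
Step 2: g^T H^(-1) g = sum_i g_i^2 / H_ii
  = (-0.4605)^2/3 + (-6.5271)^2/9 + (6.3543)^2/12 + (-7.6729)^2/13
  = 0.0707 + 4.7337 + 3.3648 + 4.5287 = 12.6978
Step 3: Objective decrease = 0.5 * g^T H^(-1) g = 6.3489


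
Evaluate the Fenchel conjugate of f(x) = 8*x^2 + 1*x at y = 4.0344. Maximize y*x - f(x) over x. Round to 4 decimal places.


f*(y) = sup_x {y*x - a*x^2 - b*x} = sup_x {(y-b)*x - a*x^2}
FOC: (y - b) - 2a*x = 0 => x* = (y - b)/(2a)
x* = (4.0344 - 1)/(2*8) = 0.1897
f*(4.0344) = (y-b)^2/(4a) = (4.0344 - 1)^2/(4*8)
= 9.2076/32 = 0.2877


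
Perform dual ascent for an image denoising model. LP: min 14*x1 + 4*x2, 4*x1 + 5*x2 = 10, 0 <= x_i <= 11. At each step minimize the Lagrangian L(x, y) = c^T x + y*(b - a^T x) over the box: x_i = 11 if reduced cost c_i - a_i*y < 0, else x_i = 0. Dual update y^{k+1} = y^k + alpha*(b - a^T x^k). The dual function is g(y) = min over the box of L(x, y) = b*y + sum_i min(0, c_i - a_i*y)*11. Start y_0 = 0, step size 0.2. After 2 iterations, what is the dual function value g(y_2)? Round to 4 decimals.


Dual ascent for LP: min 14*x1 + 4*x2, 4*x1 + 5*x2 = 10, 0 <= x_i <= 11
Step 1: y^k = 0.0, reduced costs: (14.0, 4.0)
  x^k = (0.0, 0.0), subgradient = b - a^T x = 10.0
  y^{k+1} = 0.0 + 0.2*10.0 = 2.0
Step 2: y^k = 2.0, reduced costs: (6.0, -6.0)
  x^k = (0.0, 11.0), subgradient = b - a^T x = -45.0
  y^{k+1} = 2.0 + 0.2*-45.0 = -7.0
Dual objective at y_2 = -7.0: reduced costs (42.0, 39.0), box minimizer x = (0.0, 0.0)
g(y_2) = b*y + (c1 - a1*y)*x1 + (c2 - a2*y)*x2 = 10*(-7.0) + 42.0*0.0 + 39.0*0.0 = -70.0 + 0.0 + 0.0 = -70.0


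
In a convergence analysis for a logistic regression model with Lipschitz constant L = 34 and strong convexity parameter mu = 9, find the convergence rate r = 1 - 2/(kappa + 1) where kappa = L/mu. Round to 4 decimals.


Step 1: Compute the condition number.
kappa = L/mu = 34/9 = 3.7778
Step 2: Compute the convergence rate.
r = 1 - 2/(kappa + 1) = 1 - 2*mu/(L + mu) = (L - mu)/(L + mu) = 25/43 = 0.5814


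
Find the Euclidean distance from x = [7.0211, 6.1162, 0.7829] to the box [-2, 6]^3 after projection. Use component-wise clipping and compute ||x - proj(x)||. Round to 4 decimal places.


Project each component onto [-2, 6].
clip(7.0211) = 6.0, clip(6.1162) = 6.0, clip(0.7829) = 0.7829
Projection = [6.0, 6.0, 0.7829]
Squared diffs: [1.0426, 0.0135, 0.0]
Distance = sqrt(1.0561) = 1.0277


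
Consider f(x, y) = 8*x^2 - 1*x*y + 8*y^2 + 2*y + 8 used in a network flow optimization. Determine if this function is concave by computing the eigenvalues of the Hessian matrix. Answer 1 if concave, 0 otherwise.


The Hessian of f(x,y) = 8*x^2 - 1*x*y + 8*y^2 + 2*y + 8 is:
H = [[16, -1], [-1, 16]]
Trace = 16 + 16 = 32
Determinant = 16*16 - (-1)^2 = 255
Discriminant = (32)^2 - 4*255 = 4.0
Eigenvalues: lambda_1 = 15.0, lambda_2 = 17.0
The function is not concave.

0


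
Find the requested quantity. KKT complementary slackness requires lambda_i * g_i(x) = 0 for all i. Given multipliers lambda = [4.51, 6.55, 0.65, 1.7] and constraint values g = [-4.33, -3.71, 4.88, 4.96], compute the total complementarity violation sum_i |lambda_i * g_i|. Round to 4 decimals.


KKT complementary slackness check:
lambda_1 * g_1 = 4.51 * -4.33 = -19.5283
lambda_2 * g_2 = 6.55 * -3.71 = -24.3005
lambda_3 * g_3 = 0.65 * 4.88 = 3.172
lambda_4 * g_4 = 1.7 * 4.96 = 8.432
Total violation = 19.5283 + 24.3005 + 3.172 + 8.432 = 55.4328


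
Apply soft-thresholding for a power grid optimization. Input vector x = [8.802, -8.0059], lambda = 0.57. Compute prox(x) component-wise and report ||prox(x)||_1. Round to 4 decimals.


Soft-thresholding with lambda = 0.57:
prox(8.802) = sign(8.802)*max(|8.802| - 0.57, 0) = 8.232
prox(-8.0059) = sign(-8.0059)*max(|-8.0059| - 0.57, 0) = -7.4359
prox(x) = [8.232, -7.4359]
||prox(x)||_1 = 8.232 + 7.4359 = 15.6679


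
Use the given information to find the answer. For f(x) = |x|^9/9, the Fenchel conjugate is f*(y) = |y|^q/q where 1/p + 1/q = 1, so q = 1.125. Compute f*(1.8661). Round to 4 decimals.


The conjugate exponent q satisfies 1/p + 1/q = 1.
p = 9, so q = 9/(9 - 1) = 1.125
|y|^q = 1.8661^1.125 = 2.0174
f*(1.8661) = 2.0174 / 1.125 = 1.7933


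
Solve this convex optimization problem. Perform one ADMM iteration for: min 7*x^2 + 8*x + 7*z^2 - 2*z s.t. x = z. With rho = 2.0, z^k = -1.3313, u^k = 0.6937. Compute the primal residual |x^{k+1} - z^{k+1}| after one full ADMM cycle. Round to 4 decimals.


ADMM iteration with rho = 2.0, z^k = -1.3313, u^k = 0.6937
Step 1: x-update.
Minimize 7*x^2 + 8*x + (2.0/2)*(x + 1.3313 + 0.6937)^2
FOC: (2*7 + 2.0)*x = -8 + 2.0*(-1.3313 - 0.6937)
x^{k+1} = -0.7531
Step 2: z-update.
Minimize 7*z^2 - 2*z + (2.0/2)*(-0.7531 - z + 0.6937)^2
FOC: (2*7 + 2.0)*z = 2 + 2.0*(-0.7531 + 0.6937)
z^{k+1} = 0.1176
Step 3: u-update.
u^{k+1} = 0.6937 - 0.7531 - 0.1176 = -0.177
Step 4: Primal residual = |-0.7531 - 0.1176| = 0.8707


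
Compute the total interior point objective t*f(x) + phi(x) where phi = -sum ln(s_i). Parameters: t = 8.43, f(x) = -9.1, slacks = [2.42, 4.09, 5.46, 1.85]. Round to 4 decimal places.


Step 1: Compute log-barrier.
ln values: [0.8838, 1.4085, 1.6974, 0.6152]
phi = -(0.8838 + 1.4085 + 1.6974 + 0.6152) = -4.6049
Step 2: Compute augmented objective.
t*f(x) = 8.43*-9.1 = -76.713
Total = -76.713 - 4.6049 = -81.3179


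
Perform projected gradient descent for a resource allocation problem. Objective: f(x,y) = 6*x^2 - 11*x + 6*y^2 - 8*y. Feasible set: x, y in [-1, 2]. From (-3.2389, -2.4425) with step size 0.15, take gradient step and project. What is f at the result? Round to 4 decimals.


Step 1: Compute gradient at (-3.2389, -2.4425).
grad_x = 2*6*-3.2389 - 11 = -49.8668
grad_y = 2*6*-2.4425 - 8 = -37.31
Step 2: Gradient step.
x_raw = -3.2389 - 0.15*-49.8668 = 4.2411
y_raw = -2.4425 - 0.15*-37.31 = 3.154
Step 3: Project onto [-1, 2].
x_proj = clip(4.2411) = 2.0
y_proj = clip(3.154) = 2.0
Step 4: Evaluate f.
f(2.0, 2.0) = 10.0


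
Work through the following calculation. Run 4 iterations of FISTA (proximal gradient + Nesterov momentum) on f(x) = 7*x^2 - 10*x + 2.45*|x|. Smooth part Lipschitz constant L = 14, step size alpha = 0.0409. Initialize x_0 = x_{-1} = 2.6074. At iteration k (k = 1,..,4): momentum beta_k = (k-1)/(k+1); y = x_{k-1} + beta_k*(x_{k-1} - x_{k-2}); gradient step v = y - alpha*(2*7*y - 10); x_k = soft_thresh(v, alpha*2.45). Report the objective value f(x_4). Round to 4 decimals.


FISTA on f(x) = 7*x^2 - 10*x + 2.45*|x|
L = 14, alpha = 0.0409
Iteration 1: beta = 0.0, y = 2.6074 + 0.0*(2.6074 - 2.6074) = 2.6074
  grad(y) = 26.5036, v = y - alpha*grad = 1.5234
  prox(v) = soft_thresh(1.5234, 0.1002) = 1.4232
Iteration 2: beta = 0.3333, y = 1.4232 + 0.3333*(1.4232 - 2.6074) = 1.0285
  grad(y) = 4.3985, v = y - alpha*grad = 0.8486
  prox(v) = soft_thresh(0.8486, 0.1002) = 0.7484
Iteration 3: beta = 0.5, y = 0.7484 + 0.5*(0.7484 - 1.4232) = 0.4109
  grad(y) = -4.2468, v = y - alpha*grad = 0.5846
  prox(v) = soft_thresh(0.5846, 0.1002) = 0.4844
Iteration 4: beta = 0.6, y = 0.4844 + 0.6*(0.4844 - 0.7484) = 0.3261
  grad(y) = -5.435, v = y - alpha*grad = 0.5484
  prox(v) = soft_thresh(0.5484, 0.1002) = 0.4482
f(x_4) = 7*0.4482^2 - 10*0.4482 + 2.45*|0.4482| = -1.9777


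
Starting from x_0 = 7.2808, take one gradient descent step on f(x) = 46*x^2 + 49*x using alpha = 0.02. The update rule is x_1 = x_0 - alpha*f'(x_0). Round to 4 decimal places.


We compute the gradient at x_0 and apply the update.
f'(x) = 92*x + 49
f'(7.2808) = 92*7.2808 + 49 = 718.8336
x_1 = 7.2808 - 0.02*718.8336 = -7.0959


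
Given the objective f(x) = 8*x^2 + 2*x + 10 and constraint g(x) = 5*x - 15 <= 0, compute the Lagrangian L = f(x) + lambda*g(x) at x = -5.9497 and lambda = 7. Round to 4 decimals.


Step 1: Evaluate f(x).
f(-5.9497) = 8*(-5.9497)^2 + 2*(-5.9497) + 10 = 281.292
Step 2: Evaluate g(x).
g(-5.9497) = 5*-5.9497 - 15 = -44.7485
Step 3: Compute Lagrangian.
L = 281.292 + 7*-44.7485 = -31.9475


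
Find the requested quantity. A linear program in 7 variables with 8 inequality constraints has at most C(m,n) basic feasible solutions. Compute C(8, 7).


Each vertex corresponds to some choice of n active constraints out of m, so the number of vertices is at most C(m, n) = m! / (n!(m-n)!).
m = 8, n = 7
Numerator: 8 * 7 * 6 * 5 * 4 * 3 * 2
Denominator: 7! = 5040
C(8, 7) = 8


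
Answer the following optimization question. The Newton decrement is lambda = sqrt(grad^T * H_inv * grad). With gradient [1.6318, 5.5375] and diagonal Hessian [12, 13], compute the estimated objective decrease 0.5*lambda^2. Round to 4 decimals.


Step 1: H is diagonal, so H^(-1) * g = [0.136, 0.426].
Step 2: g^T H^(-1) g = sum_i g_i^2 / H_ii
  = (1.6318)^2/12 + (5.5375)^2/13
  = 0.2219 + 2.3588 = 2.5807
Step 3: Objective decrease = 0.5 * g^T H^(-1) g = 1.2903


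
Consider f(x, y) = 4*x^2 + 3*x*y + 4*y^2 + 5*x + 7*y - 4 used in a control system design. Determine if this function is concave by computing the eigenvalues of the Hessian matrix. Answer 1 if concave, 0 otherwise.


The Hessian of f(x,y) = 4*x^2 + 3*x*y + 4*y^2 + 5*x + 7*y - 4 is:
H = [[8, 3], [3, 8]]
Trace = 8 + 8 = 16
Determinant = 8*8 - (3)^2 = 55
Discriminant = (16)^2 - 4*55 = 36.0
Eigenvalues: lambda_1 = 5.0, lambda_2 = 11.0
The function is not concave.

0


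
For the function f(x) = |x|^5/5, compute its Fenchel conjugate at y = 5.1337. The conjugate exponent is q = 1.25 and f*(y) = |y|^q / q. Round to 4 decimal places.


The conjugate exponent q satisfies 1/p + 1/q = 1.
p = 5, so q = 5/(5 - 1) = 1.25
|y|^q = 5.1337^1.25 = 7.7275
f*(5.1337) = 7.7275 / 1.25 = 6.182


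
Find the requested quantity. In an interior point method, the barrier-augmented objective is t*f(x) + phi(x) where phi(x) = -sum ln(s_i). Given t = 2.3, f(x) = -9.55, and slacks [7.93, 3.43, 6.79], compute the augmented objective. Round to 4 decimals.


Step 1: Compute log-barrier.
ln values: [2.0707, 1.2326, 1.9155]
phi = -(2.0707 + 1.2326 + 1.9155) = -5.2187
Step 2: Compute augmented objective.
t*f(x) = 2.3*-9.55 = -21.965
Total = -21.965 - 5.2187 = -27.1837


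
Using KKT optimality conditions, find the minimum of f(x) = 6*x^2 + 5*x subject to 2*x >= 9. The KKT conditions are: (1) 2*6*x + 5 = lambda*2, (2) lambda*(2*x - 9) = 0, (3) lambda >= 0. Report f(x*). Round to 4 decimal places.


Step 1: Try lambda = 0 (constraint inactive).
x_unc = -5/(2*6) = -0.4167
Check: 2*-0.4167 = -0.8334 < 9 -- violated!
Step 2: Constraint must be active: 2*x = 9
x* = 9/2 = 4.5
lambda = (2*6*4.5 + 5)/2 = 29.5
Step 3: Compute optimal value.
f(x*) = 6*4.5^2 + 5*4.5 = 144.0


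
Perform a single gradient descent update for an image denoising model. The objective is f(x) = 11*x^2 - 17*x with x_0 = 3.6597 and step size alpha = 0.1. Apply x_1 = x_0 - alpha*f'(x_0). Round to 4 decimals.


We compute the gradient at x_0 and apply the update.
f'(x) = 22*x - 17
f'(3.6597) = 22*3.6597 - 17 = 63.5134
x_1 = 3.6597 - 0.1*63.5134 = -2.6916


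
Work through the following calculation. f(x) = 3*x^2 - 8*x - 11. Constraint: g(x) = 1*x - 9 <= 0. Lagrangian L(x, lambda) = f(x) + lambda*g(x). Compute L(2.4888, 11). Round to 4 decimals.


Step 1: Evaluate f(x).
f(2.4888) = 3*2.4888^2 - 8*2.4888 - 11 = -12.328
Step 2: Evaluate g(x).
g(2.4888) = 1*2.4888 - 9 = -6.5112
Step 3: Compute Lagrangian.
L = -12.328 + 11*-6.5112 = -83.9512


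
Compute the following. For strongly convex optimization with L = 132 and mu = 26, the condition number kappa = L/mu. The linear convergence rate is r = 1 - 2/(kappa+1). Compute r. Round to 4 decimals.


Step 1: Compute the condition number.
kappa = L/mu = 132/26 = 5.0769
Step 2: Compute the convergence rate.
r = 1 - 2/(kappa + 1) = 1 - 2*mu/(L + mu) = (L - mu)/(L + mu) = 106/158 = 0.6709


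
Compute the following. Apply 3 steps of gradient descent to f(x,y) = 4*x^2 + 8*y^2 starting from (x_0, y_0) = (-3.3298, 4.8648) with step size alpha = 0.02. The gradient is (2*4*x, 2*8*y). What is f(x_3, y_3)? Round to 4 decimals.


Gradient descent on f(x,y) = 4*x^2 + 8*y^2.
Starting point: (-3.3298, 4.8648), alpha = 0.02
Step 1: grad_x = 2*4*-3.3298 = -26.6384, grad_y = 2*8*4.8648 = 77.8368
  x_1 = -3.3298 - 0.02*-26.6384 = -2.797
  y_1 = 4.8648 - 0.02*77.8368 = 3.3081
Step 2: grad_x = 2*4*-2.797 = -22.3763, grad_y = 2*8*3.3081 = 52.929
  x_2 = -2.797 - 0.02*-22.3763 = -2.3495
  y_2 = 3.3081 - 0.02*52.929 = 2.2495
Step 3: grad_x = 2*4*-2.3495 = -18.7961, grad_y = 2*8*2.2495 = 35.9917
  x_3 = -2.3495 - 0.02*-18.7961 = -1.9736
  y_3 = 2.2495 - 0.02*35.9917 = 1.5296
f(-1.9736, 1.5296) = 4*(-1.9736)^2 + 8*1.5296^2 = 34.2988


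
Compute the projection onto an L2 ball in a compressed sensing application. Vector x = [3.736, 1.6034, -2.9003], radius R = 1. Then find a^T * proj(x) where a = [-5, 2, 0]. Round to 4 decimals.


Step 1: Compute ||x|| (intermediates to 6 decimals).
||x|| = sqrt(3.736^2 + 1.6034^2 + (-2.9003)^2) = 4.994029
Step 2: Project.
Since ||x|| > R, scale = R/||x|| = 1/4.994029 = 0.200239, proj(x) = scale * x
proj(x) = [0.748093, 0.321063, -0.580753]
Step 3: Dot product.
a^T * proj(x) = -5*0.748093 + 2*0.321063 + 0*(-0.580753) = -3.0983


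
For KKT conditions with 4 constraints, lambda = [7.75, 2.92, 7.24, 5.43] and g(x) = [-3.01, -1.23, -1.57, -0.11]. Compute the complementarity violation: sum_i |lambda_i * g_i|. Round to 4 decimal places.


KKT complementary slackness check:
lambda_1 * g_1 = 7.75 * -3.01 = -23.3275
lambda_2 * g_2 = 2.92 * -1.23 = -3.5916
lambda_3 * g_3 = 7.24 * -1.57 = -11.3668
lambda_4 * g_4 = 5.43 * -0.11 = -0.5973
Total violation = 23.3275 + 3.5916 + 11.3668 + 0.5973 = 38.8832


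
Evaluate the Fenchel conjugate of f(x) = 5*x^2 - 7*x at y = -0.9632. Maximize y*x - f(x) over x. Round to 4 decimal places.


f*(y) = sup_x {y*x - a*x^2 - b*x} = sup_x {(y-b)*x - a*x^2}
FOC: (y - b) - 2a*x = 0 => x* = (y - b)/(2a)
x* = (-0.9632 + 7)/(2*5) = 0.6037
f*(-0.9632) = (y-b)^2/(4a) = (-0.9632 + 7)^2/(4*5)
= 36.443/20 = 1.8221


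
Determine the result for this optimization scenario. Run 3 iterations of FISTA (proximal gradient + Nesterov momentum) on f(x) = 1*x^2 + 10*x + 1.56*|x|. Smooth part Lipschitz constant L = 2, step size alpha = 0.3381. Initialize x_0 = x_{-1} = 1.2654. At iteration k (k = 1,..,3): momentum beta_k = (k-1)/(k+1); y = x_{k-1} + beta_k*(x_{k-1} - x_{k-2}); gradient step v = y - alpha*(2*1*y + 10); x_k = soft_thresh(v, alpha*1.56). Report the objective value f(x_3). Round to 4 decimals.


FISTA on f(x) = 1*x^2 + 10*x + 1.56*|x|
L = 2, alpha = 0.3381
Iteration 1: beta = 0.0, y = 1.2654 + 0.0*(1.2654 - 1.2654) = 1.2654
  grad(y) = 12.5308, v = y - alpha*grad = -2.9713
  prox(v) = soft_thresh(-2.9713, 0.5274) = -2.4438
Iteration 2: beta = 0.3333, y = -2.4438 + 0.3333*(-2.4438 - 1.2654) = -3.6802
  grad(y) = 2.6395, v = y - alpha*grad = -4.5727
  prox(v) = soft_thresh(-4.5727, 0.5274) = -4.0452
Iteration 3: beta = 0.5, y = -4.0452 + 0.5*(-4.0452 + 2.4438) = -4.8459
  grad(y) = 0.3082, v = y - alpha*grad = -4.9501
  prox(v) = soft_thresh(-4.9501, 0.5274) = -4.4227
f(x_3) = 1*(-4.4227)^2 + 10*(-4.4227) + 1.56*|-4.4227| = -17.7673


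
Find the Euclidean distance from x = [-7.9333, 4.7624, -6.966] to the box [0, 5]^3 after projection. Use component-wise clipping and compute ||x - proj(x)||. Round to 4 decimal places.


Project each component onto [0, 5].
clip(-7.9333) = 0.0, clip(4.7624) = 4.7624, clip(-6.966) = 0.0
Projection = [0.0, 4.7624, 0.0]
Squared diffs: [62.9372, 0.0, 48.5252]
Distance = sqrt(111.4624) = 10.5576


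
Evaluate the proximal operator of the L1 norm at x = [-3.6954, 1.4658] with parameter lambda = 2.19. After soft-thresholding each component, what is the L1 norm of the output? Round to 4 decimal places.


Soft-thresholding with lambda = 2.19:
prox(-3.6954) = sign(-3.6954)*max(|-3.6954| - 2.19, 0) = -1.5054
prox(1.4658) = sign(1.4658)*max(|1.4658| - 2.19, 0) = 0.0
prox(x) = [-1.5054, 0.0]
||prox(x)||_1 = 1.5054 + 0.0 = 1.5054


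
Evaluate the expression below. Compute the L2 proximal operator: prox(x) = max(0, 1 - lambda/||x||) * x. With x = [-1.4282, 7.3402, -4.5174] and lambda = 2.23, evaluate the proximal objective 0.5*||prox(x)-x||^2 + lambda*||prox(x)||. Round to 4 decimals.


Step 1: Compute ||x||.
||x|| = 8.7364
Step 2: Compute scaling factor.
scale = max(0, 1 - 2.23/8.7364) = 0.7447
Step 3: prox(x) = [-1.0636, 5.4666, -3.3643]
||prox(x)|| = 6.5064
Step 4: Proximal objective.
0.5*||prox-x||^2 = 2.4865
lambda*||prox|| = 14.5093
Total = 16.9958


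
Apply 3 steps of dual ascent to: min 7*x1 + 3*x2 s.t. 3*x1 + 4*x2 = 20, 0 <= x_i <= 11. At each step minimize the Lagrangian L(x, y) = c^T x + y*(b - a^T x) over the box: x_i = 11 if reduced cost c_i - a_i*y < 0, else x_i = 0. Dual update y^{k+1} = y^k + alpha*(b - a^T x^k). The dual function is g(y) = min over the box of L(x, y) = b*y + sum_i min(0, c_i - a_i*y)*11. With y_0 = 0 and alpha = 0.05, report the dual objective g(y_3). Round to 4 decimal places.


Dual ascent for LP: min 7*x1 + 3*x2, 3*x1 + 4*x2 = 20, 0 <= x_i <= 11
Step 1: y^k = 0.0, reduced costs: (7.0, 3.0)
  x^k = (0.0, 0.0), subgradient = b - a^T x = 20.0
  y^{k+1} = 0.0 + 0.05*20.0 = 1.0
Step 2: y^k = 1.0, reduced costs: (4.0, -1.0)
  x^k = (0.0, 11.0), subgradient = b - a^T x = -24.0
  y^{k+1} = 1.0 + 0.05*-24.0 = -0.2
Step 3: y^k = -0.2, reduced costs: (7.6, 3.8)
  x^k = (0.0, 0.0), subgradient = b - a^T x = 20.0
  y^{k+1} = -0.2 + 0.05*20.0 = 0.8
Dual objective at y_3 = 0.8: reduced costs (4.6, -0.2), box minimizer x = (0.0, 11.0)
g(y_3) = b*y + (c1 - a1*y)*x1 + (c2 - a2*y)*x2 = 20*0.8 + 4.6*0.0 + (-0.2)*11.0 = 16.0 + 0.0 - 2.2 = 13.8


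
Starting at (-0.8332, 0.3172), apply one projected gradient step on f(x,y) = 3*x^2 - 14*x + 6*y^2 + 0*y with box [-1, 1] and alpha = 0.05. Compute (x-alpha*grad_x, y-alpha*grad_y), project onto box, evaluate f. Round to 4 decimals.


Step 1: Compute gradient at (-0.8332, 0.3172).
grad_x = 2*3*-0.8332 - 14 = -18.9992
grad_y = 2*6*0.3172 + 0 = 3.8064
Step 2: Gradient step.
x_raw = -0.8332 - 0.05*-18.9992 = 0.1168
y_raw = 0.3172 - 0.05*3.8064 = 0.1269
Step 3: Project onto [-1, 1].
x_proj = clip(0.1168) = 0.1168
y_proj = clip(0.1269) = 0.1269
Step 4: Evaluate f.
f(0.1168, 0.1269) = -1.4972


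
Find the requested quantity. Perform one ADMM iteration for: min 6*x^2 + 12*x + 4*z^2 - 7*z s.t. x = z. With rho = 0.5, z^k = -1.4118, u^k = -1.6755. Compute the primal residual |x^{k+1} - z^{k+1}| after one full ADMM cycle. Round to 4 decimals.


ADMM iteration with rho = 0.5, z^k = -1.4118, u^k = -1.6755
Step 1: x-update.
Minimize 6*x^2 + 12*x + (0.5/2)*(x + 1.4118 - 1.6755)^2
FOC: (2*6 + 0.5)*x = -12 + 0.5*(-1.4118 + 1.6755)
x^{k+1} = -0.9495
Step 2: z-update.
Minimize 4*z^2 - 7*z + (0.5/2)*(-0.9495 - z - 1.6755)^2
FOC: (2*4 + 0.5)*z = 7 + 0.5*(-0.9495 - 1.6755)
z^{k+1} = 0.6691
Step 3: u-update.
u^{k+1} = -1.6755 - 0.9495 - 0.6691 = -3.2941
Step 4: Primal residual = |-0.9495 - 0.6691| = 1.6186


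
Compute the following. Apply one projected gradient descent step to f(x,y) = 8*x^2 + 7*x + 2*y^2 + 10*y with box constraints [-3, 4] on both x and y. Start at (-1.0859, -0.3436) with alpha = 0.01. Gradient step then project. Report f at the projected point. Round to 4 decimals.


Step 1: Compute gradient at (-1.0859, -0.3436).
grad_x = 2*8*-1.0859 + 7 = -10.3744
grad_y = 2*2*-0.3436 + 10 = 8.6256
Step 2: Gradient step.
x_raw = -1.0859 - 0.01*-10.3744 = -0.9822
y_raw = -0.3436 - 0.01*8.6256 = -0.4299
Step 3: Project onto [-3, 4].
x_proj = clip(-0.9822) = -0.9822
y_proj = clip(-0.4299) = -0.4299
Step 4: Evaluate f.
f(-0.9822, -0.4299) = -3.0871


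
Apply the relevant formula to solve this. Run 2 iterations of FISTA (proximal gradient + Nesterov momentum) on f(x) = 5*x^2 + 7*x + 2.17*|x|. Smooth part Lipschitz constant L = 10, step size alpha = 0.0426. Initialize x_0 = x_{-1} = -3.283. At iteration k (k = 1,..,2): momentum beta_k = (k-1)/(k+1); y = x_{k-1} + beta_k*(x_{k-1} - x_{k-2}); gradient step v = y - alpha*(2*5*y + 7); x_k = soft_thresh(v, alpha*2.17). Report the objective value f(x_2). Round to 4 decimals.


FISTA on f(x) = 5*x^2 + 7*x + 2.17*|x|
L = 10, alpha = 0.0426
Iteration 1: beta = 0.0, y = -3.283 + 0.0*(-3.283 + 3.283) = -3.283
  grad(y) = -25.83, v = y - alpha*grad = -2.1826
  prox(v) = soft_thresh(-2.1826, 0.0924) = -2.0902
Iteration 2: beta = 0.3333, y = -2.0902 + 0.3333*(-2.0902 + 3.283) = -1.6926
  grad(y) = -9.926, v = y - alpha*grad = -1.2698
  prox(v) = soft_thresh(-1.2698, 0.0924) = -1.1773
f(x_2) = 5*(-1.1773)^2 + 7*(-1.1773) + 2.17*|-1.1773| = 1.2439
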